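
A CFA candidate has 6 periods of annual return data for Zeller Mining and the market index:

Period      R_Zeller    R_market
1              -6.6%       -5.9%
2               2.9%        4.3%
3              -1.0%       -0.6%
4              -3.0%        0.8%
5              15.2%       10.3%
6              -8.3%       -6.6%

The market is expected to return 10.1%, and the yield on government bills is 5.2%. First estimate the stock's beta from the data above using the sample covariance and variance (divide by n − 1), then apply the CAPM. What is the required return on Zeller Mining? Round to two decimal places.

11.50%

Mean R_i = (-6.6 + 2.9 − 1.0 − 3.0 + 15.2 − 8.3) / 6 = -0.1333%
Mean R_m = (-5.9 + 4.3 − 0.6 + 0.8 + 10.3 − 6.6) / 6 = 0.3833%
Σ(R_i − R̄_i)(R_m − R̄_m) = 261.2567  ⇒  Cov = 261.2567 / 5 = 52.2513
Σ(R_m − R̄_m)² = 203.0683  ⇒  Var(R_m) = 203.0683 / 5 = 40.6137
β = Cov / Var(R_m) = 52.2513 / 40.6137 = 1.2865
MRP = 10.1% − 5.2% = 4.90%
E(R) = R_f + β × MRP = 5.2% + 1.2865 × 4.9% = 11.50%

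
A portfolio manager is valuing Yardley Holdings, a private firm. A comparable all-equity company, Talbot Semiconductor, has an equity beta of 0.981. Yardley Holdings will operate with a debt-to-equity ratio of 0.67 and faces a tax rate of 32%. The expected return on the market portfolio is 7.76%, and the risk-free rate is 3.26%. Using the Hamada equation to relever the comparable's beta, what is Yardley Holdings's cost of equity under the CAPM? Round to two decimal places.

9.69%

β_L = β_U × [1 + (1 − t)(D/E)] = 0.981 × [1 + (1 − 0.32) × 0.67]
    = 0.981 × [1 + 0.68 × 0.67] = 0.981 × 1.4556 = 1.4279
MRP = 7.76% − 3.26% = 4.50%
E(R) = R_f + β_L × MRP = 3.26% + 1.4279 × 4.50% = 9.69%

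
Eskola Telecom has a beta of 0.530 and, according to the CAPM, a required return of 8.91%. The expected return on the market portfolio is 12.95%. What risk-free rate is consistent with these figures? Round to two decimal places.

4.35%

E(R) = R_f + β(E(R_m) − R_f) = R_f(1 − β) + β·E(R_m)
8.91% = R_f × (1 − 0.530) + 0.530 × 12.95%
8.91% = R_f × 0.470 + 6.86350%
R_f = (8.91% − 6.86350%) / 0.470 = 4.35%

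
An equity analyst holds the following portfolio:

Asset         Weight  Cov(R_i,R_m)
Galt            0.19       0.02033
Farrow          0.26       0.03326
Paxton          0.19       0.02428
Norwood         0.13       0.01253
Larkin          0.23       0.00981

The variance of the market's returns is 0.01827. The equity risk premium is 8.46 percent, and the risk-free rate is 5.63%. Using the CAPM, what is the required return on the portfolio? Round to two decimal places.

β_Galt = 0.02033 / 0.01827 = 1.1128
β_Farrow = 0.03326 / 0.01827 = 1.8205
β_Paxton = 0.02428 / 0.01827 = 1.3290
β_Norwood = 0.01253 / 0.01827 = 0.6858
β_Larkin = 0.00981 / 0.01827 = 0.5369
β_P = Σ w_i β_i = 0.19×1.1128 + 0.26×1.8205 + 0.19×1.3290 + 0.13×0.6858 + 0.23×0.5369 = 1.1499
E(R_P) = R_f + β_P × MRP = 5.63% + 1.1499 × 8.46% = 15.36%

15.36%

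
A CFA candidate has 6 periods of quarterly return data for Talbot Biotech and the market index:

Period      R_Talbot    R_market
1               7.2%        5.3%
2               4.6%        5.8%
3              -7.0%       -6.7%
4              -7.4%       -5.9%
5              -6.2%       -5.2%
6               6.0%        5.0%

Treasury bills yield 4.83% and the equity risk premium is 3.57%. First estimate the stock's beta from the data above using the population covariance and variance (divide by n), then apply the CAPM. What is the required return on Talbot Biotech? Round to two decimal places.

8.84%

Mean R_i = (7.2 + 4.6 − 7.0 − 7.4 − 6.2 + 6.0) / 6 = -0.4667%
Mean R_m = (5.3 + 5.8 − 6.7 − 5.9 − 5.2 + 5.0) / 6 = -0.2833%
Σ(R_i − R̄_i)(R_m − R̄_m) = 216.8467  ⇒  Cov = 216.8467 / 6 = 36.1411
Σ(R_m − R̄_m)² = 192.9883  ⇒  Var(R_m) = 192.9883 / 6 = 32.1647
β = Cov / Var(R_m) = 36.1411 / 32.1647 = 1.1236
E(R) = R_f + β × MRP = 4.83% + 1.1236 × 3.57% = 8.84%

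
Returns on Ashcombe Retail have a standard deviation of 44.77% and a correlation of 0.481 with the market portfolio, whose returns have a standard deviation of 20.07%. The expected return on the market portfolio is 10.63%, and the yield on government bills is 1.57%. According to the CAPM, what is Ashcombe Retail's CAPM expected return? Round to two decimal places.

β = ρ × σ_i / σ_m = 0.481 × 44.77% / 20.07% = 1.0730
MRP = 10.63% − 1.57% = 9.06%
E(R) = 1.57% + 1.0730 × 9.06% = 11.29%

11.29%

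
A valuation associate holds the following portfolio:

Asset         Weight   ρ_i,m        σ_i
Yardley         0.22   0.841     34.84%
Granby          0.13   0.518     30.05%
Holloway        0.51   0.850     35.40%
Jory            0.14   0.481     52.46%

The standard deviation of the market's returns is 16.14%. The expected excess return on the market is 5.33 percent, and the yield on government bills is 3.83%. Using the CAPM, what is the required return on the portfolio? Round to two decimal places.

β_Yardley = 0.841 × 34.84% / 16.14% = 1.8154
β_Granby = 0.518 × 30.05% / 16.14% = 0.9644
β_Holloway = 0.850 × 35.40% / 16.14% = 1.8643
β_Jory = 0.481 × 52.46% / 16.14% = 1.5634
β_P = Σ w_i β_i = 0.22×1.8154 + 0.13×0.9644 + 0.51×1.8643 + 0.14×1.5634 = 1.6944
E(R_P) = R_f + β_P × MRP = 3.83% + 1.6944 × 5.33% = 12.86%

12.86%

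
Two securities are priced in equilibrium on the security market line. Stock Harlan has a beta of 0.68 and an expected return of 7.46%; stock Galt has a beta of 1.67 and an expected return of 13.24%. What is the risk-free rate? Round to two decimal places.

Both satisfy E(R) = R_f + β·MRP, so the slope of the SML is
MRP = (13.24% − 7.46%) / (1.67 − 0.68) = 5.78% / 0.99 = 5.8384%
R_f = E(R_Harlan) − β_Harlan·MRP = 7.46% − 0.68 × 5.8384% = 3.4899%

3.49%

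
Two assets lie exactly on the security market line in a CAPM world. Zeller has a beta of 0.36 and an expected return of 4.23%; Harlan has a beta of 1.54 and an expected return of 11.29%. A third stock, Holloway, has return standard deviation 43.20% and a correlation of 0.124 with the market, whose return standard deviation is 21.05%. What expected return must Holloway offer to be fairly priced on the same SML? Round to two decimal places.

3.60%

MRP = (11.29% − 4.23%) / (1.54 − 0.36) = 5.9831%
R_f = 4.23% − 0.36 × 5.9831% = 2.0761%
β_Holloway = ρ·σ_i/σ_m = 0.124 × 43.20 / 21.05 = 0.2545
E(R_Holloway) = R_f + β × MRP = 2.0761% + 0.2545 × 5.9831% = 3.60%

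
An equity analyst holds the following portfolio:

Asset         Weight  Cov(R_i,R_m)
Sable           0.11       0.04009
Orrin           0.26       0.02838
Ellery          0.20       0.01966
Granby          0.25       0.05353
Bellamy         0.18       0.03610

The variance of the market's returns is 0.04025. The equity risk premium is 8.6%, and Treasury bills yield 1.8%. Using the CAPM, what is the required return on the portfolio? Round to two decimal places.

β_Sable = 0.04009 / 0.04025 = 0.9960
β_Orrin = 0.02838 / 0.04025 = 0.7051
β_Ellery = 0.01966 / 0.04025 = 0.4884
β_Granby = 0.05353 / 0.04025 = 1.3299
β_Bellamy = 0.03610 / 0.04025 = 0.8969
β_P = Σ w_i β_i = 0.11×0.9960 + 0.26×0.7051 + 0.20×0.4884 + 0.25×1.3299 + 0.18×0.8969 = 0.8845
E(R_P) = R_f + β_P × MRP = 1.8% + 0.8845 × 8.6% = 9.41%

9.41%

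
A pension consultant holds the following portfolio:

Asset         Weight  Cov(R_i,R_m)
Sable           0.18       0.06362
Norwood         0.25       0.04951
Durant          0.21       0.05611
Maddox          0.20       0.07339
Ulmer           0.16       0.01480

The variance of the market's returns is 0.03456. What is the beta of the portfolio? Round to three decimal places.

1.524

β_Sable = 0.06362 / 0.03456 = 1.8409
β_Norwood = 0.04951 / 0.03456 = 1.4326
β_Durant = 0.05611 / 0.03456 = 1.6236
β_Maddox = 0.07339 / 0.03456 = 2.1236
β_Ulmer = 0.01480 / 0.03456 = 0.4282
β_P = Σ w_i β_i = 0.18×1.8409 + 0.25×1.4326 + 0.21×1.6236 + 0.20×2.1236 + 0.16×0.4282 = 1.5237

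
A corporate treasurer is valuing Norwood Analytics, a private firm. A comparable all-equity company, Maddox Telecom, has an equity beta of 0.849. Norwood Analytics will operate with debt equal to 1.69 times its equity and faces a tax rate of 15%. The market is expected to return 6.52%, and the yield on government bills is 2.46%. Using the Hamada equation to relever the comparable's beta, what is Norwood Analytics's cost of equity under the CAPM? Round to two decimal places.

10.86%

β_L = β_U × [1 + (1 − t)(D/E)] = 0.849 × [1 + (1 − 0.15) × 1.69]
    = 0.849 × [1 + 0.85 × 1.69] = 0.849 × 2.4365 = 2.0686
MRP = 6.52% − 2.46% = 4.06%
E(R) = R_f + β_L × MRP = 2.46% + 2.0686 × 4.06% = 10.86%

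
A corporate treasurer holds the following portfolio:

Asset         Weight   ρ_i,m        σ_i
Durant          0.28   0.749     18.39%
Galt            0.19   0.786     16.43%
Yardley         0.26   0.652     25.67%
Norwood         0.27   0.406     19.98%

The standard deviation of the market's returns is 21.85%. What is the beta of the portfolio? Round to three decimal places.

0.588

β_Durant = 0.749 × 18.39% / 21.85% = 0.6304
β_Galt = 0.786 × 16.43% / 21.85% = 0.5910
β_Yardley = 0.652 × 25.67% / 21.85% = 0.7660
β_Norwood = 0.406 × 19.98% / 21.85% = 0.3713
β_P = Σ w_i β_i = 0.28×0.6304 + 0.19×0.5910 + 0.26×0.7660 + 0.27×0.3713 = 0.5882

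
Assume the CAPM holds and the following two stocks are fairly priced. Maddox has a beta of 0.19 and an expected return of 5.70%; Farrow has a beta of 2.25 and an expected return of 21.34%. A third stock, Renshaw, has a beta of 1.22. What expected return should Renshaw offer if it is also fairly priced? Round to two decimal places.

13.52%

MRP (SML slope) = (21.34% − 5.70%) / (2.25 − 0.19) = 15.64% / 2.06 = 7.5922%
R_f (intercept) = 5.70% − 0.19 × 7.5922% = 4.2575%
E(R_Renshaw) = R_f + β × MRP = 4.2575% + 1.22 × 7.5922% = 13.52%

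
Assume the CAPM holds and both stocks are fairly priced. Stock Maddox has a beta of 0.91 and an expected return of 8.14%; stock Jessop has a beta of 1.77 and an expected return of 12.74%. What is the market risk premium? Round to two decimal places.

Both satisfy E(R) = R_f + β·MRP, so the slope of the SML is
MRP = (12.74% − 8.14%) / (1.77 − 0.91) = 4.60% / 0.86 = 5.3488%

5.35%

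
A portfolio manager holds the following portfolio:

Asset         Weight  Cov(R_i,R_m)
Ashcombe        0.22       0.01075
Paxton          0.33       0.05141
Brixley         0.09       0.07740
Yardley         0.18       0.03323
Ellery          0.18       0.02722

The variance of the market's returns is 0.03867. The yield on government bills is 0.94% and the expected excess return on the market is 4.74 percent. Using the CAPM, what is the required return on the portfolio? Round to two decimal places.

5.50%

β_Ashcombe = 0.01075 / 0.03867 = 0.2780
β_Paxton = 0.05141 / 0.03867 = 1.3295
β_Brixley = 0.07740 / 0.03867 = 2.0016
β_Yardley = 0.03323 / 0.03867 = 0.8593
β_Ellery = 0.02722 / 0.03867 = 0.7039
β_P = Σ w_i β_i = 0.22×0.2780 + 0.33×1.3295 + 0.09×2.0016 + 0.18×0.8593 + 0.18×0.7039 = 0.9614
E(R_P) = R_f + β_P × MRP = 0.94% + 0.9614 × 4.74% = 5.50%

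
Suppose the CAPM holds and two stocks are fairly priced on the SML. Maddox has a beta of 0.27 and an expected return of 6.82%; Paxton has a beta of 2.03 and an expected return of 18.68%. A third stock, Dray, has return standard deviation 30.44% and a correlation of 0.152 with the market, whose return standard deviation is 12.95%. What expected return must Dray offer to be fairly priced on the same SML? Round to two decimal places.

7.41%

MRP = (18.68% − 6.82%) / (2.03 − 0.27) = 6.7386%
R_f = 6.82% − 0.27 × 6.7386% = 5.0006%
β_Dray = ρ·σ_i/σ_m = 0.152 × 30.44 / 12.95 = 0.3573
E(R_Dray) = R_f + β × MRP = 5.0006% + 0.3573 × 6.7386% = 7.41%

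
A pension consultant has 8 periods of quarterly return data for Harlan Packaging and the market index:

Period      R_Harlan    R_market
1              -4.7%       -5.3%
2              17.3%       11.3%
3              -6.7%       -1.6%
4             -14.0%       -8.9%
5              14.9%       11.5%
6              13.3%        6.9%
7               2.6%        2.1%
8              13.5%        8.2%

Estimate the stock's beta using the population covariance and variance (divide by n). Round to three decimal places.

Mean R_i = (-4.7 + 17.3 − 6.7 − 14.0 + 14.9 + 13.3 + 2.6 + 13.5) / 8 = 4.5250%
Mean R_m = (-5.3 + 11.3 − 1.6 − 8.9 + 11.5 + 6.9 + 2.1 + 8.2) / 8 = 3.0250%
Σ(R_i − R̄_i)(R_m − R̄_m) = 625.4950  ⇒  Cov = 625.4950 / 8 = 78.1869
Σ(R_m − R̄_m)² = 415.8550  ⇒  Var(R_m) = 415.8550 / 8 = 51.9819
β = Cov / Var(R_m) = 78.1869 / 51.9819 = 1.5041

1.504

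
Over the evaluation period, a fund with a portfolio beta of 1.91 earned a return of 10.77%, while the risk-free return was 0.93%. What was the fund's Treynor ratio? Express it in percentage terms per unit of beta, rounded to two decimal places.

Treynor = (R_P − R_f) / β_P = (10.77% − 0.93%) / 1.9100 = 9.84% / 1.9100 = 5.15%

5.15%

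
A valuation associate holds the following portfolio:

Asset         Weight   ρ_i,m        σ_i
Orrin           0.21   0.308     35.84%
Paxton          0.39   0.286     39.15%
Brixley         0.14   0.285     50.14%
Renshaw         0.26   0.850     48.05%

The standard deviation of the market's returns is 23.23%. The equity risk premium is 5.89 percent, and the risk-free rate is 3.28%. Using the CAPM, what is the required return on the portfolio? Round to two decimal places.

β_Orrin = 0.308 × 35.84% / 23.23% = 0.4752
β_Paxton = 0.286 × 39.15% / 23.23% = 0.4820
β_Brixley = 0.285 × 50.14% / 23.23% = 0.6151
β_Renshaw = 0.850 × 48.05% / 23.23% = 1.7582
β_P = Σ w_i β_i = 0.21×0.4752 + 0.39×0.4820 + 0.14×0.6151 + 0.26×1.7582 = 0.8310
E(R_P) = R_f + β_P × MRP = 3.28% + 0.8310 × 5.89% = 8.17%

8.17%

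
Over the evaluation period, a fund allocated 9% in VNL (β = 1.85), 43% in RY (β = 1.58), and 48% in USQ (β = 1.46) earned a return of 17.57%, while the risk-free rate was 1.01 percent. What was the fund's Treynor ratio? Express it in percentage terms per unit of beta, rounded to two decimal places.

10.71%

β_P = 0.09×1.85 + 0.43×1.58 + 0.48×1.46 = 1.5467
Treynor = (R_P − R_f) / β_P = (17.57% − 1.01%) / 1.5467 = 16.56% / 1.5467 = 10.71%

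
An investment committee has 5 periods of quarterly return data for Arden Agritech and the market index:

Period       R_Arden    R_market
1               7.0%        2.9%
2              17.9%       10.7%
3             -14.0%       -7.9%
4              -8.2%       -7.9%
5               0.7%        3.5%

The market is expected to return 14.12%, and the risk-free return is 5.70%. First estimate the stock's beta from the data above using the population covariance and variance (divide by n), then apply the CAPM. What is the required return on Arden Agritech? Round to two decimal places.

Mean R_i = (7.0 + 17.9 − 14.0 − 8.2 + 0.7) / 5 = 0.6800%
Mean R_m = (2.9 + 10.7 − 7.9 − 7.9 + 3.5) / 5 = 0.2600%
Σ(R_i − R̄_i)(R_m − R̄_m) = 388.7760  ⇒  Cov = 388.7760 / 5 = 77.7552
Σ(R_m − R̄_m)² = 259.6320  ⇒  Var(R_m) = 259.6320 / 5 = 51.9264
β = Cov / Var(R_m) = 77.7552 / 51.9264 = 1.4974
MRP = 14.12% − 5.70% = 8.42%
E(R) = R_f + β × MRP = 5.70% + 1.4974 × 8.42% = 18.31%

18.31%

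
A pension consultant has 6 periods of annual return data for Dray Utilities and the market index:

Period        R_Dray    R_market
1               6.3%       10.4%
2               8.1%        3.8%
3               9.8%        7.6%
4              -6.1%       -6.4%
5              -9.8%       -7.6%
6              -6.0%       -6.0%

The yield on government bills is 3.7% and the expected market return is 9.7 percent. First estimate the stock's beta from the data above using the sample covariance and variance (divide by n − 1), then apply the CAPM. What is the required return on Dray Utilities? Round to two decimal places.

Mean R_i = (6.3 + 8.1 + 9.8 − 6.1 − 9.8 − 6.0) / 6 = 0.3833%
Mean R_m = (10.4 + 3.8 + 7.6 − 6.4 − 7.6 − 6.0) / 6 = 0.3000%
Σ(R_i − R̄_i)(R_m − R̄_m) = 319.6100  ⇒  Cov = 319.6100 / 5 = 63.9220
Σ(R_m − R̄_m)² = 314.5400  ⇒  Var(R_m) = 314.5400 / 5 = 62.9080
β = Cov / Var(R_m) = 63.9220 / 62.9080 = 1.0161
MRP = 9.7% − 3.7% = 6.00%
E(R) = R_f + β × MRP = 3.7% + 1.0161 × 6.0% = 9.80%

9.80%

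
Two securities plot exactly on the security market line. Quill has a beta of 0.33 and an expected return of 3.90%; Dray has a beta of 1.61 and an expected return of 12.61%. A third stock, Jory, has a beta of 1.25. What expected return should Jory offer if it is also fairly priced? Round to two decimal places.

10.16%

MRP (SML slope) = (12.61% − 3.90%) / (1.61 − 0.33) = 8.71% / 1.28 = 6.8047%
R_f (intercept) = 3.90% − 0.33 × 6.8047% = 1.6544%
E(R_Jory) = R_f + β × MRP = 1.6544% + 1.25 × 6.8047% = 10.16%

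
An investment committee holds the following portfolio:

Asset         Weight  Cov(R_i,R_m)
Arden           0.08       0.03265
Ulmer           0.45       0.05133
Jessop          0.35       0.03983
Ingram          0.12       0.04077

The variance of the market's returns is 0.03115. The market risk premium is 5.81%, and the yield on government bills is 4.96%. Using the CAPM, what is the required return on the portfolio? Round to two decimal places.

13.27%

β_Arden = 0.03265 / 0.03115 = 1.0482
β_Ulmer = 0.05133 / 0.03115 = 1.6478
β_Jessop = 0.03983 / 0.03115 = 1.2787
β_Ingram = 0.04077 / 0.03115 = 1.3088
β_P = Σ w_i β_i = 0.08×1.0482 + 0.45×1.6478 + 0.35×1.2787 + 0.12×1.3088 = 1.4300
E(R_P) = R_f + β_P × MRP = 4.96% + 1.4300 × 5.81% = 13.27%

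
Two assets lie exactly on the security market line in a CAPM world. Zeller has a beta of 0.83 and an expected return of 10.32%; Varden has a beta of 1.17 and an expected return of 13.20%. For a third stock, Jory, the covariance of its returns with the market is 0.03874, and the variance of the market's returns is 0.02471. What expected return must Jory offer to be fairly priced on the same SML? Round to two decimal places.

MRP = (13.20% − 10.32%) / (1.17 − 0.83) = 8.4706%
R_f = 10.32% − 0.83 × 8.4706% = 3.2894%
β_Jory = Cov / Var(R_m) = 0.03874 / 0.02471 = 1.5678
E(R_Jory) = R_f + β × MRP = 3.2894% + 1.5678 × 8.4706% = 16.57%

16.57%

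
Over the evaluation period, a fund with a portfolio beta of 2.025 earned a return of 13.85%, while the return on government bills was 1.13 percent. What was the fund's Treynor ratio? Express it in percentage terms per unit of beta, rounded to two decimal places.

6.28%

Treynor = (R_P − R_f) / β_P = (13.85% − 1.13%) / 2.0250 = 12.72% / 2.0250 = 6.28%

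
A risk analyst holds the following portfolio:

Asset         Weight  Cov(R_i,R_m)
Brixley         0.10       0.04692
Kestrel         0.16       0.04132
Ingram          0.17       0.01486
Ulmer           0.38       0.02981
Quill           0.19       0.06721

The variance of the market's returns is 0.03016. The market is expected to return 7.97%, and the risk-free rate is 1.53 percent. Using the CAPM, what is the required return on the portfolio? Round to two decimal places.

β_Brixley = 0.04692 / 0.03016 = 1.5557
β_Kestrel = 0.04132 / 0.03016 = 1.3700
β_Ingram = 0.01486 / 0.03016 = 0.4927
β_Ulmer = 0.02981 / 0.03016 = 0.9884
β_Quill = 0.06721 / 0.03016 = 2.2284
β_P = Σ w_i β_i = 0.10×1.5557 + 0.16×1.3700 + 0.17×0.4927 + 0.38×0.9884 + 0.19×2.2284 = 1.2575
MRP = 7.97% − 1.53% = 6.44%
E(R_P) = R_f + β_P × MRP = 1.53% + 1.2575 × 6.44% = 9.63%

9.63%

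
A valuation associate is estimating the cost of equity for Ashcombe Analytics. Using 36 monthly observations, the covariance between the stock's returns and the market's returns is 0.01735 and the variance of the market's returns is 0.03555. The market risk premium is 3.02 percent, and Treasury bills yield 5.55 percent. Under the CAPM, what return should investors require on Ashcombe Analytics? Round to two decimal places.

7.02%

β = Cov(R_i, R_m) / Var(R_m) = 0.01735 / 0.03555 = 0.4880
E(R) = R_f + β × MRP = 5.55% + 0.4880 × 3.02% = 7.02%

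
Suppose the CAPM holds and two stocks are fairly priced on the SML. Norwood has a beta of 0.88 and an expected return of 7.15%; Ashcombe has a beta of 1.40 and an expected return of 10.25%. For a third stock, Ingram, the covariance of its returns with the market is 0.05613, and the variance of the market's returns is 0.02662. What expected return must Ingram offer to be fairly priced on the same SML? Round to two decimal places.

MRP = (10.25% − 7.15%) / (1.40 − 0.88) = 5.9615%
R_f = 7.15% − 0.88 × 5.9615% = 1.9039%
β_Ingram = Cov / Var(R_m) = 0.05613 / 0.02662 = 2.1086
E(R_Ingram) = R_f + β × MRP = 1.9039% + 2.1086 × 5.9615% = 14.47%

14.47%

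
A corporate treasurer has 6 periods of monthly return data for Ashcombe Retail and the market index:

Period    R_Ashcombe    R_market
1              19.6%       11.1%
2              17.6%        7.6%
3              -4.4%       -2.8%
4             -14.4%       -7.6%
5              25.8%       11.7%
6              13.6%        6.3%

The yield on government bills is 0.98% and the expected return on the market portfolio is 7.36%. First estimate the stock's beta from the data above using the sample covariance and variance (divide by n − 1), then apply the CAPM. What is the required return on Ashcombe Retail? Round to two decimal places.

Mean R_i = (19.6 + 17.6 − 4.4 − 14.4 + 25.8 + 13.6) / 6 = 9.6333%
Mean R_m = (11.1 + 7.6 − 2.8 − 7.6 + 11.7 + 6.3) / 6 = 4.3833%
Σ(R_i − R̄_i)(R_m − R̄_m) = 607.2633  ⇒  Cov = 607.2633 / 5 = 121.4527
Σ(R_m − R̄_m)² = 307.8683  ⇒  Var(R_m) = 307.8683 / 5 = 61.5737
β = Cov / Var(R_m) = 121.4527 / 61.5737 = 1.9725
MRP = 7.36% − 0.98% = 6.38%
E(R) = R_f + β × MRP = 0.98% + 1.9725 × 6.38% = 13.56%

13.56%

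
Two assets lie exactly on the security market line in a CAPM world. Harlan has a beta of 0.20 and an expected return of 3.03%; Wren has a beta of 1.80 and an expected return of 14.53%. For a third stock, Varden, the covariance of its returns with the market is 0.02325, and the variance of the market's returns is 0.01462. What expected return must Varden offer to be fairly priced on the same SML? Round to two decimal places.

MRP = (14.53% − 3.03%) / (1.80 − 0.20) = 7.1875%
R_f = 3.03% − 0.20 × 7.1875% = 1.5925%
β_Varden = Cov / Var(R_m) = 0.02325 / 0.01462 = 1.5903
E(R_Varden) = R_f + β × MRP = 1.5925% + 1.5903 × 7.1875% = 13.02%

13.02%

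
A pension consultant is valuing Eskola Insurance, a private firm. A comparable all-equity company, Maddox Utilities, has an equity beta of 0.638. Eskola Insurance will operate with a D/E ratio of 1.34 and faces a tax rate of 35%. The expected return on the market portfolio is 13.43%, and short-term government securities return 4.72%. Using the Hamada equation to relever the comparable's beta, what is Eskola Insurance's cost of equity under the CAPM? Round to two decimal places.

15.12%

β_L = β_U × [1 + (1 − t)(D/E)] = 0.638 × [1 + (1 − 0.35) × 1.34]
    = 0.638 × [1 + 0.65 × 1.34] = 0.638 × 1.8710 = 1.1937
MRP = 13.43% − 4.72% = 8.71%
E(R) = R_f + β_L × MRP = 4.72% + 1.1937 × 8.71% = 15.12%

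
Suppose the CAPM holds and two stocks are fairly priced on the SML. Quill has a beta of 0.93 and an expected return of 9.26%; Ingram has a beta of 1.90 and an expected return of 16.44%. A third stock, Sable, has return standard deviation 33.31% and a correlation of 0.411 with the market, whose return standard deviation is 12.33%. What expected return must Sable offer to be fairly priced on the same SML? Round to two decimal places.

10.59%

MRP = (16.44% − 9.26%) / (1.90 − 0.93) = 7.4021%
R_f = 9.26% − 0.93 × 7.4021% = 2.3760%
β_Sable = ρ·σ_i/σ_m = 0.411 × 33.31 / 12.33 = 1.1103
E(R_Sable) = R_f + β × MRP = 2.3760% + 1.1103 × 7.4021% = 10.59%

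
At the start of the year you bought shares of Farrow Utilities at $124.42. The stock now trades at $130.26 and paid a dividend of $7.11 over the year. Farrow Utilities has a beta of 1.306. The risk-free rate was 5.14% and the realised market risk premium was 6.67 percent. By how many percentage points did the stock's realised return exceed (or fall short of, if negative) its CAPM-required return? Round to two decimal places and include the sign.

-3.44%

Realised HPR = (P1 + D1 − P0) / P0 = (130.26 + 7.11 − 124.42) / 124.42 = 12.95 / 124.42 = 10.4083%
CAPM required = R_f + β·MRP = 5.14% + 1.306 × 6.67% = 13.85102%
α = realised − required = 10.4083% − 13.85102% = -3.44%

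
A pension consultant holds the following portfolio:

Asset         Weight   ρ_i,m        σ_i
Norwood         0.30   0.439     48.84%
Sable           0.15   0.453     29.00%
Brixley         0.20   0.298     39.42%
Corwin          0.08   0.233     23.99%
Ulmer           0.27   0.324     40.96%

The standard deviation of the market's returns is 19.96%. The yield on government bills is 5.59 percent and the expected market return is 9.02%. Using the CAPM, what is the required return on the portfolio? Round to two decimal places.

8.13%

β_Norwood = 0.439 × 48.84% / 19.96% = 1.0742
β_Sable = 0.453 × 29.00% / 19.96% = 0.6582
β_Brixley = 0.298 × 39.42% / 19.96% = 0.5885
β_Corwin = 0.233 × 23.99% / 19.96% = 0.2800
β_Ulmer = 0.324 × 40.96% / 19.96% = 0.6649
β_P = Σ w_i β_i = 0.30×1.0742 + 0.15×0.6582 + 0.20×0.5885 + 0.08×0.2800 + 0.27×0.6649 = 0.7406
MRP = 9.02% − 5.59% = 3.43%
E(R_P) = R_f + β_P × MRP = 5.59% + 0.7406 × 3.43% = 8.13%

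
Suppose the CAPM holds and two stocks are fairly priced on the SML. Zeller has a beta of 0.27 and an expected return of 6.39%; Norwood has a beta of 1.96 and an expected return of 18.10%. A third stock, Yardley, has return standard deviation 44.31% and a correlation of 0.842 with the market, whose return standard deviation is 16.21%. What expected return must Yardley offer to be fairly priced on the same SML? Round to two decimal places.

MRP = (18.10% − 6.39%) / (1.96 − 0.27) = 6.9290%
R_f = 6.39% − 0.27 × 6.9290% = 4.5192%
β_Yardley = ρ·σ_i/σ_m = 0.842 × 44.31 / 16.21 = 2.3016
E(R_Yardley) = R_f + β × MRP = 4.5192% + 2.3016 × 6.9290% = 20.47%

20.47%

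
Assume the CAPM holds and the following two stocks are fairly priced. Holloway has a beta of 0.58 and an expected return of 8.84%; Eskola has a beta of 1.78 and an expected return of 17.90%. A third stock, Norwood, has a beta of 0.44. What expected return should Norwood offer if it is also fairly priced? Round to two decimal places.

7.78%

MRP (SML slope) = (17.90% − 8.84%) / (1.78 − 0.58) = 9.06% / 1.20 = 7.5500%
R_f (intercept) = 8.84% − 0.58 × 7.5500% = 4.4610%
E(R_Norwood) = R_f + β × MRP = 4.4610% + 0.44 × 7.5500% = 7.78%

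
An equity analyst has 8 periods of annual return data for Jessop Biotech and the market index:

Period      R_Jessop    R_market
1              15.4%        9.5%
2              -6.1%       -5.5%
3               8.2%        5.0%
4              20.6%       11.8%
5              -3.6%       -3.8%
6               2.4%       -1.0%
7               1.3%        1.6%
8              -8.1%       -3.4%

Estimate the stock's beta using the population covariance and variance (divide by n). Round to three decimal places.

Mean R_i = (15.4 − 6.1 + 8.2 + 20.6 − 3.6 + 2.4 + 1.3 − 8.1) / 8 = 3.7625%
Mean R_m = (9.5 − 5.5 + 5.0 + 11.8 − 3.8 − 1.0 + 1.6 − 3.4) / 8 = 1.7750%
Σ(R_i − R̄_i)(R_m − R̄_m) = 451.4025  ⇒  Cov = 451.4025 / 8 = 56.4253
Σ(R_m − R̄_m)² = 289.0950  ⇒  Var(R_m) = 289.0950 / 8 = 36.1369
β = Cov / Var(R_m) = 56.4253 / 36.1369 = 1.5614

1.561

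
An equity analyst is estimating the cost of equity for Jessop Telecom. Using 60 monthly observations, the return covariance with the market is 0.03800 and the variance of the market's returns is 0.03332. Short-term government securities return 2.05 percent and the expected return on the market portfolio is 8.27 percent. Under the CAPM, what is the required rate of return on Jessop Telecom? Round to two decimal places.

β = Cov(R_i, R_m) / Var(R_m) = 0.03800 / 0.03332 = 1.1405
MRP = 8.27% − 2.05% = 6.22%
E(R) = R_f + β × MRP = 2.05% + 1.1405 × 6.22% = 9.14%

9.14%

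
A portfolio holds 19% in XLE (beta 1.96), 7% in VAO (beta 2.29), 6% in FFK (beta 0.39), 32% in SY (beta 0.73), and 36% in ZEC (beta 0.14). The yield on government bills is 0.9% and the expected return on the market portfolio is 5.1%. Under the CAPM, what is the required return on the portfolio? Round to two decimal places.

4.43%

β_P = Σ w_i β_i = 0.19×1.96 + 0.07×2.29 + 0.06×0.39 + 0.32×0.73 + 0.36×0.14 = 0.8401
MRP = 5.1% − 0.9% = 4.20%
E(R_P) = R_f + β_P × MRP = 0.9% + 0.8401 × 4.2% = 4.43%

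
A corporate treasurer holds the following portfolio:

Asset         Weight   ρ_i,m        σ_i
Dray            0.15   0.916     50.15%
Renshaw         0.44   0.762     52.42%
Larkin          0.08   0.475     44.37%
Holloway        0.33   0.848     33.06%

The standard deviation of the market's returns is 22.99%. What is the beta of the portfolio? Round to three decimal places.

1.540

β_Dray = 0.916 × 50.15% / 22.99% = 1.9981
β_Renshaw = 0.762 × 52.42% / 22.99% = 1.7375
β_Larkin = 0.475 × 44.37% / 22.99% = 0.9167
β_Holloway = 0.848 × 33.06% / 22.99% = 1.2194
β_P = Σ w_i β_i = 0.15×1.9981 + 0.44×1.7375 + 0.08×0.9167 + 0.33×1.2194 = 1.5400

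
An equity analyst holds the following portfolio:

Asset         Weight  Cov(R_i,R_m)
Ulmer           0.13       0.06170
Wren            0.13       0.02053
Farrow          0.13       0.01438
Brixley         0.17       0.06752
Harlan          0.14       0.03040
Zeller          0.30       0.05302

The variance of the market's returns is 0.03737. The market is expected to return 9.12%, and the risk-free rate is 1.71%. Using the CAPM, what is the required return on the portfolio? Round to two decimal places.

10.47%

β_Ulmer = 0.06170 / 0.03737 = 1.6511
β_Wren = 0.02053 / 0.03737 = 0.5494
β_Farrow = 0.01438 / 0.03737 = 0.3848
β_Brixley = 0.06752 / 0.03737 = 1.8068
β_Harlan = 0.03040 / 0.03737 = 0.8135
β_Zeller = 0.05302 / 0.03737 = 1.4188
β_P = Σ w_i β_i = 0.13×1.6511 + 0.13×0.5494 + 0.13×0.3848 + 0.17×1.8068 + 0.14×0.8135 + 0.30×1.4188 = 1.1828
MRP = 9.12% − 1.71% = 7.41%
E(R_P) = R_f + β_P × MRP = 1.71% + 1.1828 × 7.41% = 10.47%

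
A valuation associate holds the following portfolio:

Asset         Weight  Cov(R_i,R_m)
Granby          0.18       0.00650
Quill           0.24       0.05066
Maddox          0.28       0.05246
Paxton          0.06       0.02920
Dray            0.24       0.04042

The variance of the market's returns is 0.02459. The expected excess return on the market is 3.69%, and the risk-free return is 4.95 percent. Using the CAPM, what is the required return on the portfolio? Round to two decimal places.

10.87%

β_Granby = 0.00650 / 0.02459 = 0.2643
β_Quill = 0.05066 / 0.02459 = 2.0602
β_Maddox = 0.05246 / 0.02459 = 2.1334
β_Paxton = 0.02920 / 0.02459 = 1.1875
β_Dray = 0.04042 / 0.02459 = 1.6438
β_P = Σ w_i β_i = 0.18×0.2643 + 0.24×2.0602 + 0.28×2.1334 + 0.06×1.1875 + 0.24×1.6438 = 1.6051
E(R_P) = R_f + β_P × MRP = 4.95% + 1.6051 × 3.69% = 10.87%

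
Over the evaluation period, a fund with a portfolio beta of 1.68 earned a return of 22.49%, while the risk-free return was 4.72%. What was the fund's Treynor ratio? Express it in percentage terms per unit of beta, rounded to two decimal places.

10.58%

Treynor = (R_P − R_f) / β_P = (22.49% − 4.72%) / 1.6800 = 17.77% / 1.6800 = 10.58%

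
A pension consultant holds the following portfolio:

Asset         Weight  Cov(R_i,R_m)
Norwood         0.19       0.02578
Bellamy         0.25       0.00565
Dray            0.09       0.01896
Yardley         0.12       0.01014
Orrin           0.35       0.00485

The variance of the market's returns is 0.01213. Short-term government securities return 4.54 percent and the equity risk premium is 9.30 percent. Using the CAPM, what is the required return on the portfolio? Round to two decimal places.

12.92%

β_Norwood = 0.02578 / 0.01213 = 2.1253
β_Bellamy = 0.00565 / 0.01213 = 0.4658
β_Dray = 0.01896 / 0.01213 = 1.5631
β_Yardley = 0.01014 / 0.01213 = 0.8359
β_Orrin = 0.00485 / 0.01213 = 0.3998
β_P = Σ w_i β_i = 0.19×2.1253 + 0.25×0.4658 + 0.09×1.5631 + 0.12×0.8359 + 0.35×0.3998 = 0.9012
E(R_P) = R_f + β_P × MRP = 4.54% + 0.9012 × 9.30% = 12.92%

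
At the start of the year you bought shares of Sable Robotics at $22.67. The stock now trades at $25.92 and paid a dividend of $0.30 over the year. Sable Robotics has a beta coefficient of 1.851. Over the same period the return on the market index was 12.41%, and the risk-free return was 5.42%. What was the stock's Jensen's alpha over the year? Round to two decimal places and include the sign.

-2.70%

Realised HPR = (P1 + D1 − P0) / P0 = (25.92 + 0.30 − 22.67) / 22.67 = 3.55 / 22.67 = 15.6595%
MRP = 12.41% − 5.42% = 6.99%
CAPM required = R_f + β·MRP = 5.42% + 1.851 × 6.99% = 18.35849%
α = realised − required = 15.6595% − 18.35849% = -2.70%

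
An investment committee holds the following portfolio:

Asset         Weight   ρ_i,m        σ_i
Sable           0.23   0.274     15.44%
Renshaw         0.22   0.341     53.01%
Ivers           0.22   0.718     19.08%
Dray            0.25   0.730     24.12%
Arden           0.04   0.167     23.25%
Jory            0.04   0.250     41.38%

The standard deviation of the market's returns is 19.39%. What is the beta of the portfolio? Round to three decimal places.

β_Sable = 0.274 × 15.44% / 19.39% = 0.2182
β_Renshaw = 0.341 × 53.01% / 19.39% = 0.9323
β_Ivers = 0.718 × 19.08% / 19.39% = 0.7065
β_Dray = 0.730 × 24.12% / 19.39% = 0.9081
β_Arden = 0.167 × 23.25% / 19.39% = 0.2002
β_Jory = 0.250 × 41.38% / 19.39% = 0.5335
β_P = Σ w_i β_i = 0.23×0.2182 + 0.22×0.9323 + 0.22×0.7065 + 0.25×0.9081 + 0.04×0.2002 + 0.04×0.5335 = 0.6671

0.667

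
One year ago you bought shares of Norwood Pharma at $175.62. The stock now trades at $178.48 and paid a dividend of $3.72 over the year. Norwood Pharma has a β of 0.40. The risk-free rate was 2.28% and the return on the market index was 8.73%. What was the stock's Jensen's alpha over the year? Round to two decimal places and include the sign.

-1.11%

Realised HPR = (P1 + D1 − P0) / P0 = (178.48 + 3.72 − 175.62) / 175.62 = 6.58 / 175.62 = 3.7467%
MRP = 8.73% − 2.28% = 6.45%
CAPM required = R_f + β·MRP = 2.28% + 0.40 × 6.45% = 4.8600%
α = realised − required = 3.7467% − 4.8600% = -1.11%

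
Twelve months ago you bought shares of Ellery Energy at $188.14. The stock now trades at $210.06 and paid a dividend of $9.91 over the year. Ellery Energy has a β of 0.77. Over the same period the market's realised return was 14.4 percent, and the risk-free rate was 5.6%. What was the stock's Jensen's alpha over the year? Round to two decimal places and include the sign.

Realised HPR = (P1 + D1 − P0) / P0 = (210.06 + 9.91 − 188.14) / 188.14 = 31.83 / 188.14 = 16.9183%
MRP = 14.4% − 5.6% = 8.80%
CAPM required = R_f + β·MRP = 5.6% + 0.77 × 8.8% = 12.3760%
α = realised − required = 16.9183% − 12.3760% = +4.54%

+4.54%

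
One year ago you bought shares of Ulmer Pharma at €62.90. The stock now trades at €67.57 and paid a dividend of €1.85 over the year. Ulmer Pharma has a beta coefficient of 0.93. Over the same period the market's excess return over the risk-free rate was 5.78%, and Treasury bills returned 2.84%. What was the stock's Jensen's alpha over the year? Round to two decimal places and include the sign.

Realised HPR = (P1 + D1 − P0) / P0 = (67.57 + 1.85 − 62.90) / 62.90 = 6.52 / 62.90 = 10.3657%
CAPM required = R_f + β·MRP = 2.84% + 0.93 × 5.78% = 8.2154%
α = realised − required = 10.3657% − 8.2154% = +2.15%

+2.15%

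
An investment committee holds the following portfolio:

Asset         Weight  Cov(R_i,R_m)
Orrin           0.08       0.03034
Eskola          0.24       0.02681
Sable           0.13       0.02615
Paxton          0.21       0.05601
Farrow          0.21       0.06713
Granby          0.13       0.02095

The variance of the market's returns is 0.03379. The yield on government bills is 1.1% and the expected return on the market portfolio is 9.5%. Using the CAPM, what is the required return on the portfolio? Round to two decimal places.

11.25%

β_Orrin = 0.03034 / 0.03379 = 0.8979
β_Eskola = 0.02681 / 0.03379 = 0.7934
β_Sable = 0.02615 / 0.03379 = 0.7739
β_Paxton = 0.05601 / 0.03379 = 1.6576
β_Farrow = 0.06713 / 0.03379 = 1.9867
β_Granby = 0.02095 / 0.03379 = 0.6200
β_P = Σ w_i β_i = 0.08×0.8979 + 0.24×0.7934 + 0.13×0.7739 + 0.21×1.6576 + 0.21×1.9867 + 0.13×0.6200 = 1.2088
MRP = 9.5% − 1.1% = 8.40%
E(R_P) = R_f + β_P × MRP = 1.1% + 1.2088 × 8.4% = 11.25%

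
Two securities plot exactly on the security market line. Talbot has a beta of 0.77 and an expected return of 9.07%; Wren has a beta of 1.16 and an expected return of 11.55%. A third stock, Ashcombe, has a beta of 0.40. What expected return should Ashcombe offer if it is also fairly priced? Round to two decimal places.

6.72%

MRP (SML slope) = (11.55% − 9.07%) / (1.16 − 0.77) = 2.48% / 0.39 = 6.3590%
R_f (intercept) = 9.07% − 0.77 × 6.3590% = 4.1736%
E(R_Ashcombe) = R_f + β × MRP = 4.1736% + 0.40 × 6.3590% = 6.72%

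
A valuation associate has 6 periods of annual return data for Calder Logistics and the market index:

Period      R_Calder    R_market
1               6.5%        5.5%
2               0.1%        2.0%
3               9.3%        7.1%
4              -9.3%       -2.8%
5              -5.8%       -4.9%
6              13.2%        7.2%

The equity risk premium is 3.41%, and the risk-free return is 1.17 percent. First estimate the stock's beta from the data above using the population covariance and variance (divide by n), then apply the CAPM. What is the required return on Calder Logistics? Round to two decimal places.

6.68%

Mean R_i = (6.5 + 0.1 + 9.3 − 9.3 − 5.8 + 13.2) / 6 = 2.3333%
Mean R_m = (5.5 + 2.0 + 7.1 − 2.8 − 4.9 + 7.2) / 6 = 2.3500%
Σ(R_i − R̄_i)(R_m − R̄_m) = 218.5800  ⇒  Cov = 218.5800 / 6 = 36.4300
Σ(R_m − R̄_m)² = 135.2150  ⇒  Var(R_m) = 135.2150 / 6 = 22.5358
β = Cov / Var(R_m) = 36.4300 / 22.5358 = 1.6165
E(R) = R_f + β × MRP = 1.17% + 1.6165 × 3.41% = 6.68%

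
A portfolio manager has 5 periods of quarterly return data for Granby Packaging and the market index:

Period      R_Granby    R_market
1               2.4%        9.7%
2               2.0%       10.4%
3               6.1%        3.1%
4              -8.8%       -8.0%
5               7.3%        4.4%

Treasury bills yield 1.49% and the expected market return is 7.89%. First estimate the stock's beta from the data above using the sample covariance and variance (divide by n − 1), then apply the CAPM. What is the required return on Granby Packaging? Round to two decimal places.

Mean R_i = (2.4 + 2.0 + 6.1 − 8.8 + 7.3) / 5 = 1.8000%
Mean R_m = (9.7 + 10.4 + 3.1 − 8.0 + 4.4) / 5 = 3.9200%
Σ(R_i − R̄_i)(R_m − R̄_m) = 130.2300  ⇒  Cov = 130.2300 / 4 = 32.5575
Σ(R_m − R̄_m)² = 218.3880  ⇒  Var(R_m) = 218.3880 / 4 = 54.5970
β = Cov / Var(R_m) = 32.5575 / 54.5970 = 0.5963
MRP = 7.89% − 1.49% = 6.40%
E(R) = R_f + β × MRP = 1.49% + 0.5963 × 6.40% = 5.31%

5.31%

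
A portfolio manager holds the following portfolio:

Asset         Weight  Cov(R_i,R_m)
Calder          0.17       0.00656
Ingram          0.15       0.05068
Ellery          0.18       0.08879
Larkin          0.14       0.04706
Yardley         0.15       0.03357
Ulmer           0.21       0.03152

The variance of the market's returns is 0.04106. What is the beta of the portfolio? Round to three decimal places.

β_Calder = 0.00656 / 0.04106 = 0.1598
β_Ingram = 0.05068 / 0.04106 = 1.2343
β_Ellery = 0.08879 / 0.04106 = 2.1624
β_Larkin = 0.04706 / 0.04106 = 1.1461
β_Yardley = 0.03357 / 0.04106 = 0.8176
β_Ulmer = 0.03152 / 0.04106 = 0.7677
β_P = Σ w_i β_i = 0.17×0.1598 + 0.15×1.2343 + 0.18×2.1624 + 0.14×1.1461 + 0.15×0.8176 + 0.21×0.7677 = 1.0459

1.046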